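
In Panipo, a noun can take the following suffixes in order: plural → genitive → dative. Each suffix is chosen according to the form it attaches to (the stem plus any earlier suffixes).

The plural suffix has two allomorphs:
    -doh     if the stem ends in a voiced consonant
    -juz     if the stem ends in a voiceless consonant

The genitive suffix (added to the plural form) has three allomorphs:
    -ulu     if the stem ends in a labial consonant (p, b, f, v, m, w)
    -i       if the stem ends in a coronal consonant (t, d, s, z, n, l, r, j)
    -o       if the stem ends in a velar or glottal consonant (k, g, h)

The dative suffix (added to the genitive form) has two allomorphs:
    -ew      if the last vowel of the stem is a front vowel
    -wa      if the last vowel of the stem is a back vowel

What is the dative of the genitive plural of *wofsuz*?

*wofsuz*: final consonant = /z/, voiced → -doh → *wofsuzdoh*.
Since the final consonant of the plural form *wofsuzdoh* is /h/ (velar/glottal), it takes -o, giving *wofsuzdoho*.
The genitive form *wofsuzdoho* — last vowel /o/ (a back vowel) → -wa → *wofsuzdohowa*.

wofsuzdohowa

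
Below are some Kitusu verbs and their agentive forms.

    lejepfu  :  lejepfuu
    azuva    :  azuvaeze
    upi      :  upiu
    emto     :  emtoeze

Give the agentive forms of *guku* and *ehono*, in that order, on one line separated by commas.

Looking at the last vowel of each stem: -u when the last vowel of the stem is a high vowel (*lejepfu*, *upi*); -eze when the last vowel of the stem is a non-high vowel (*azuva*, *emto*).
The last vowel of *guku* is /u/, which is a high vowel, so the suffix is -u, giving *gukuu*.
*ehono* — last vowel /o/ (a non-high vowel) → -eze → *ehonoeze*.

gukuu, ehonoeze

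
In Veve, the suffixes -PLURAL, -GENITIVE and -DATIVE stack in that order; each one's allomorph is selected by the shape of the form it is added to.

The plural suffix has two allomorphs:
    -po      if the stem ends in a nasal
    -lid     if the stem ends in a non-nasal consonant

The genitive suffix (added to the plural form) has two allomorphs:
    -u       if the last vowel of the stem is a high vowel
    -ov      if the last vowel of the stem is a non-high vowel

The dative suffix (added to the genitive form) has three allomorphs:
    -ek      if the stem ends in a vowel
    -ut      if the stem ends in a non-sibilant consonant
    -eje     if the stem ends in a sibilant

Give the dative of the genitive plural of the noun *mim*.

The final consonant of *mim* is /m/, which is a nasal, so the plural suffix is -po, giving *mimpo*.
Since the last vowel of the plural form *mimpo* is /o/ (a non-high vowel), it takes -ov, giving *mimpoov*.
The genitive form *mimpoov* — final sound /v/ (a non-sibilant consonant) → -ut → *mimpoovut*.

mimpoovut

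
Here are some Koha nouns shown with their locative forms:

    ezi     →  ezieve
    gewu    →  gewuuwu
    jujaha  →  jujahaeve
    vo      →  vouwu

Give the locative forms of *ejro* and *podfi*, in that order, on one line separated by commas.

ejrouwu, podfieve

The alternation tracks the last vowel of the stem — -uwu when the last vowel of the stem is a rounded vowel (*gewu*, *vo*); -eve when the last vowel of the stem is an unrounded vowel (*ezi*, *jujaha*).
The last vowel of *ejro* is /o/, which is a rounded vowel, so the suffix is -uwu, giving *ejrouwu*.
*podfi*: last vowel = /i/, an unrounded vowel → -eve → *podfieve*.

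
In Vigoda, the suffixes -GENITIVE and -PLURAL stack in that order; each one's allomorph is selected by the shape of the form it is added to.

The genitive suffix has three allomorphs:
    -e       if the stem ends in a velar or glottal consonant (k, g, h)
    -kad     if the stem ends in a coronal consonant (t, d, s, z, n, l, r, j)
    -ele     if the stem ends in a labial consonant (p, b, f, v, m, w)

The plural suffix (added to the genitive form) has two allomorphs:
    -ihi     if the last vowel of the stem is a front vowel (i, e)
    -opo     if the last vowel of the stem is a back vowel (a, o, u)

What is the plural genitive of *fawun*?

*fawun* — final consonant /n/ (coronal) → -kad → *fawunkad*.
The last vowel of the genitive form *fawunkad* is /a/, which is a back vowel, so the plural suffix is -opo, giving *fawunkadopo*.

fawunkadopo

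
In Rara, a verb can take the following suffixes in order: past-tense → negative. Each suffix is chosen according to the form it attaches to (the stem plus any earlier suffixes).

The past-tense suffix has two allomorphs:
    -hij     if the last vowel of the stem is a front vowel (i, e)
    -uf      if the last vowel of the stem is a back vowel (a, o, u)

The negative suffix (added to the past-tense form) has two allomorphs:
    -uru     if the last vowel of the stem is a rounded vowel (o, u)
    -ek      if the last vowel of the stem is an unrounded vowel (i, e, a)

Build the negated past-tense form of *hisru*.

hisruufuru

*hisru* — last vowel /u/ (a back vowel) → -uf → *hisruuf*.
The last vowel of the past-tense form *hisruuf* is /u/, which is a rounded vowel, so the negative suffix is -uru, giving *hisruufuru*.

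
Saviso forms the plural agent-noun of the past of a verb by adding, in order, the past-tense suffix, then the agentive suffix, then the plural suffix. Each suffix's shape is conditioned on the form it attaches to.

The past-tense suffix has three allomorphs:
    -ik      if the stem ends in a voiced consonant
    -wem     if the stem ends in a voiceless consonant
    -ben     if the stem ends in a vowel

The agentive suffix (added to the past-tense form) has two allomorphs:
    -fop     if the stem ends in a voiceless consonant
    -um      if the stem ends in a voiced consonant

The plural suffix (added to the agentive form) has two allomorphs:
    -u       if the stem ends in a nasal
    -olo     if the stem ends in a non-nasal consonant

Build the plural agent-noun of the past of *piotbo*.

*piotbo* — final sound /o/ (a vowel) → -ben → *piotboben*.
The past-tense form *piotboben* — final consonant /n/ (voiced) → -um → *piotbobenum*.
Since the final consonant of the agentive form *piotbobenum* is /m/ (a nasal), it takes -u, giving *piotbobenumu*.

piotbobenumu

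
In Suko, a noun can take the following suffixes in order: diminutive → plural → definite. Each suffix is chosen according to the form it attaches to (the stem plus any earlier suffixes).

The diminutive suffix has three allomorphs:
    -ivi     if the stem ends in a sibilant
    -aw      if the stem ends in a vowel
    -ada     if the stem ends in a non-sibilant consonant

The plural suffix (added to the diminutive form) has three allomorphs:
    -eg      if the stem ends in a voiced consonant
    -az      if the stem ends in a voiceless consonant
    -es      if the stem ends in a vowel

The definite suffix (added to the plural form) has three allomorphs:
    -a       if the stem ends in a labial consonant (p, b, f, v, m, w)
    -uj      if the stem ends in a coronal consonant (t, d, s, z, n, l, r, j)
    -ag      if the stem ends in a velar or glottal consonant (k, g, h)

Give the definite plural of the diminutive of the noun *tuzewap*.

tuzewapadaesuj

The final sound of *tuzewap* is /p/, which is a non-sibilant consonant, so the diminutive suffix is -ada, giving *tuzewapada*.
The diminutive form *tuzewapada* — final sound /a/ (a vowel) → -es → *tuzewapadaes*.
The plural form *tuzewapadaes* — final consonant /s/ (coronal) → -uj → *tuzewapadaesuj*.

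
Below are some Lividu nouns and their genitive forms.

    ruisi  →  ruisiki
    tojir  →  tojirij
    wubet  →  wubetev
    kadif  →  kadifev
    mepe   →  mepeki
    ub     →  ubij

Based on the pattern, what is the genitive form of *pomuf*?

pomufev

The pattern is voicing of the final sound: -ev when the stem ends in a voiceless consonant (*wubet*, *kadif*); -ij when the stem ends in a voiced consonant (*tojir*, *ub*); -ki when the stem ends in a vowel (*ruisi*, *mepe*).
Since the final sound of *pomuf* is /f/ (a voiceless consonant), it takes -ev, giving *pomufev*.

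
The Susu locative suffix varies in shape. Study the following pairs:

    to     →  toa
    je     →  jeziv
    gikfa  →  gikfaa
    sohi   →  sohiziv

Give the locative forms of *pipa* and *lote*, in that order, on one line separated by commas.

pipaa, loteziv

Looking at the last vowel of each stem: -ziv when the last vowel of the stem is a front vowel (*je*, *sohi*); -a when the last vowel of the stem is a back vowel (*to*, *gikfa*).
*pipa*: last vowel = /a/, a back vowel → -a → *pipaa*.
*lote*: last vowel = /e/, a front vowel → -ziv → *loteziv*.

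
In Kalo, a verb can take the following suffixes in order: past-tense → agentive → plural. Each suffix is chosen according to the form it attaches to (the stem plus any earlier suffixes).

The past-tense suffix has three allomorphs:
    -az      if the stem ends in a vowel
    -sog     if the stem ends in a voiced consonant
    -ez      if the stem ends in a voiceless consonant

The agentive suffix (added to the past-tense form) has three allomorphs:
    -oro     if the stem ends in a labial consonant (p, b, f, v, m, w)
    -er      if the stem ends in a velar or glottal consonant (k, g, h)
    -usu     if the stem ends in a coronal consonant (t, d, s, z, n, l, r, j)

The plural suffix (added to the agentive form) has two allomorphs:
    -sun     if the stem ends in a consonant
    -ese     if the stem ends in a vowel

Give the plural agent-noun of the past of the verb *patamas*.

*patamas* — final sound /s/ (a voiceless consonant) → -ez → *patamasez*.
Since the final consonant of the past-tense form *patamasez* is /z/ (coronal), it takes -usu, giving *patamasezusu*.
The agentive form *patamasezusu*: final sound = /u/, a vowel → -ese → *patamasezusuese*.

patamasezusuese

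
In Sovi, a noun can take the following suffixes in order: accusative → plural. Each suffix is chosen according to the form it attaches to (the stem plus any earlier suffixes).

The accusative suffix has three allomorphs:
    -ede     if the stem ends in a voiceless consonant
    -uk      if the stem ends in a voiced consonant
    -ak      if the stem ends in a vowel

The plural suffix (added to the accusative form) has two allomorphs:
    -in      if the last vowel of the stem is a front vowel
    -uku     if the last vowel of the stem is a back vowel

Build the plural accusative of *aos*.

aosedein

The final sound of *aos* is /s/, which is a voiceless consonant, so the accusative suffix is -ede, giving *aosede*.
The accusative form *aosede*: last vowel = /e/, a front vowel → -in → *aosedein*.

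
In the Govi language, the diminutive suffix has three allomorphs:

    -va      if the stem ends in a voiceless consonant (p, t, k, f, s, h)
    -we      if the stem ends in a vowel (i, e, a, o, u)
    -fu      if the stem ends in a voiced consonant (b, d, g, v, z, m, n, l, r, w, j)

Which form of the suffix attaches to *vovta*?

-we

*vovta*: final sound = /a/, a vowel → -we.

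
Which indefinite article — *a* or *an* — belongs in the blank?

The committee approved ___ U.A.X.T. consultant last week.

The indefinite article is chosen by the initial *sound* of the following word, not its spelling.
The initialism *U.A.X.T.* is read letter by letter; the first letter, U, is pronounced /juː/, which begins with a consonant sound.
So the article is *a*: The committee approved a U.A.X.T. consultant last week.

a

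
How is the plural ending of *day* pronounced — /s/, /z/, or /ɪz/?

/z/

The stem *day* ends in a voiced non-sibilant sound.
The plural suffix surfaces as /ɪz/ after sibilants, /s/ after other voiceless consonants, and /z/ after other voiced sounds.
So the plural -s on *day* is pronounced /z/.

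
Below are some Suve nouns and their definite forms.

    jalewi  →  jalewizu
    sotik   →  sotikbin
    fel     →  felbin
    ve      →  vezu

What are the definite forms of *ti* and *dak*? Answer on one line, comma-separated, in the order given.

tizu, dakbin

The suffix is conditioned by the final sound: -bin when the stem ends in a consonant (*sotik*, *fel*); -zu when the stem ends in a vowel (*jalewi*, *ve*).
The final sound of *ti* is /i/, which is a vowel, so the suffix is -zu, giving *tizu*.
*dak*: final sound = /k/, a consonant → -bin → *dakbin*.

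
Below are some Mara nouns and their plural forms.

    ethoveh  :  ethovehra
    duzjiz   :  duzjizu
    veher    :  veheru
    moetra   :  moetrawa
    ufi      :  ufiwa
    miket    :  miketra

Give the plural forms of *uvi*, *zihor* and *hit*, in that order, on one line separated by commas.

Looking at the final sound of each stem: -ra when the stem ends in a voiceless consonant (*ethoveh*, *miket*); -u when the stem ends in a voiced consonant (*duzjiz*, *veher*); -wa when the stem ends in a vowel (*moetra*, *ufi*).
Since the final sound of *uvi* is /i/ (a vowel), it takes -wa, giving *uviwa*.
Since the final sound of *zihor* is /r/ (a voiced consonant), it takes -u, giving *zihoru*.
Since the final sound of *hit* is /t/ (a voiceless consonant), it takes -ra, giving *hitra*.

uviwa, zihoru, hitra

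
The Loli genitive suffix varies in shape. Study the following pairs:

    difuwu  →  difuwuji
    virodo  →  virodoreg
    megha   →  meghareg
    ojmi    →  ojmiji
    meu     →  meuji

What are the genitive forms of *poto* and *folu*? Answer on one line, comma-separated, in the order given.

potoreg, foluji

The pattern is height harmony: -ji when the last vowel of the stem is a high vowel (*difuwu*, *ojmi*, *meu*); -reg when the last vowel of the stem is a non-high vowel (*virodo*, *megha*).
*poto*: last vowel = /o/, a non-high vowel → -reg → *potoreg*.
*folu* — last vowel /u/ (a high vowel) → -ji → *foluji*.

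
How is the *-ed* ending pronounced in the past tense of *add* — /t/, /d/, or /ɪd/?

/ɪd/

The stem *add* ends in /t/ or /d/.
The -ed suffix is realized as /ɪd/ after /t, d/; as /t/ after other voiceless consonants; and as /d/ after other voiced sounds.
So -ed on *add* is pronounced /ɪd/.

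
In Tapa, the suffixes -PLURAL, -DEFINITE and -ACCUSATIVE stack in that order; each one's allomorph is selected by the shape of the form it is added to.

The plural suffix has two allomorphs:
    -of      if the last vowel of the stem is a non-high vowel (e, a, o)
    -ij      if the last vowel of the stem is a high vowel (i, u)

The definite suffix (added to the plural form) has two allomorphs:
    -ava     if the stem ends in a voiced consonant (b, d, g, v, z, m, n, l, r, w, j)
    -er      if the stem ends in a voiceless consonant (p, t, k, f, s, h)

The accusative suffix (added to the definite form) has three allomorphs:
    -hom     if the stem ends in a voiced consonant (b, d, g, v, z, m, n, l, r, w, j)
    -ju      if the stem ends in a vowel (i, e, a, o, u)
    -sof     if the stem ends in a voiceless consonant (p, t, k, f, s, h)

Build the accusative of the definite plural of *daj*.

Since the last vowel of *daj* is /a/ (a non-high vowel), it takes -of, giving *dajof*.
The plural form *dajof*: final consonant = /f/, voiceless → -er → *dajofer*.
The definite form *dajofer* — final sound /r/ (a voiced consonant) → -hom → *dajoferhom*.

dajoferhom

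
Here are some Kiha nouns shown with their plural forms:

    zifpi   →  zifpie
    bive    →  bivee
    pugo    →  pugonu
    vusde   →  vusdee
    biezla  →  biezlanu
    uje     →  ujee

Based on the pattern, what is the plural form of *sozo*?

Looking at the last vowel of each stem: -e when the last vowel of the stem is a front vowel (*zifpi*, *bive*, *vusde*, *uje*); -nu when the last vowel of the stem is a back vowel (*pugo*, *biezla*).
The last vowel of *sozo* is /o/, which is a back vowel, so the suffix is -nu, giving *sozonu*.

sozonu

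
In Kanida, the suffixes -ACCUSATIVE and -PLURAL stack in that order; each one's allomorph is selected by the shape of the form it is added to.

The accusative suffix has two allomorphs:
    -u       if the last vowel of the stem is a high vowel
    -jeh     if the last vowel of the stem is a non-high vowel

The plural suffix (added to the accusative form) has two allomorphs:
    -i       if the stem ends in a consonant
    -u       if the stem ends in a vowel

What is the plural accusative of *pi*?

Since the last vowel of *pi* is /i/ (a high vowel), it takes -u, giving *piu*.
The accusative form *piu*: final sound = /u/, a vowel → -u → *piuu*.

piuu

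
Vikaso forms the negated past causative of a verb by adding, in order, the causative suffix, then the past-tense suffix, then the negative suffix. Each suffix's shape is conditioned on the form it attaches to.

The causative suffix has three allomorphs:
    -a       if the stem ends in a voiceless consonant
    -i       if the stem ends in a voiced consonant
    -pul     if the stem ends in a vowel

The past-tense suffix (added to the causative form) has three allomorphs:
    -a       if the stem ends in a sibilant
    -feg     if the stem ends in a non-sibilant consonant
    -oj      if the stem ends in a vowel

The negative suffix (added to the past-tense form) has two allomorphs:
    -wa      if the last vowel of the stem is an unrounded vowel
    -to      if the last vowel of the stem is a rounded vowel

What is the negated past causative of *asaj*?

*asaj* — final sound /j/ (a voiced consonant) → -i → *asaji*.
Since the final sound of the causative form *asaji* is /i/ (a vowel), it takes -oj, giving *asajioj*.
Since the last vowel of the past-tense form *asajioj* is /o/ (a rounded vowel), it takes -to, giving *asajiojto*.

asajiojto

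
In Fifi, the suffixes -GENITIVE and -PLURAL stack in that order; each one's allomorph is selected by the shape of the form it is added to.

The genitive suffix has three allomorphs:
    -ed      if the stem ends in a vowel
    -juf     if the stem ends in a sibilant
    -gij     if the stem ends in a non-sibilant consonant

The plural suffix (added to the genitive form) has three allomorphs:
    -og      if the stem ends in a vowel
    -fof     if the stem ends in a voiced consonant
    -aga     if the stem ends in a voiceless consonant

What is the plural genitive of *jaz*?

jazjufaga

Since the final sound of *jaz* is /z/ (a sibilant), it takes -juf, giving *jazjuf*.
The genitive form *jazjuf*: final sound = /f/, a voiceless consonant → -aga → *jazjufaga*.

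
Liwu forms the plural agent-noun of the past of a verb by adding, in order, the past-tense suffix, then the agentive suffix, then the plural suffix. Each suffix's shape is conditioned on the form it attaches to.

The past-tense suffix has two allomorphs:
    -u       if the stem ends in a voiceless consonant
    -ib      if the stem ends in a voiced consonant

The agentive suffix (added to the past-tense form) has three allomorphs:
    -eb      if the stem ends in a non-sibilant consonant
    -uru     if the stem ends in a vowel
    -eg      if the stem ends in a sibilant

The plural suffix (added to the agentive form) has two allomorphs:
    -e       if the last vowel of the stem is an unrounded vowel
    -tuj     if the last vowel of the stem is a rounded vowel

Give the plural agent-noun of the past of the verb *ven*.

venibebe

The final consonant of *ven* is /n/, which is voiced, so the past-tense suffix is -ib, giving *venib*.
The past-tense form *venib*: final sound = /b/, a non-sibilant consonant → -eb → *venibeb*.
The agentive form *venibeb* — last vowel /e/ (an unrounded vowel) → -e → *venibebe*.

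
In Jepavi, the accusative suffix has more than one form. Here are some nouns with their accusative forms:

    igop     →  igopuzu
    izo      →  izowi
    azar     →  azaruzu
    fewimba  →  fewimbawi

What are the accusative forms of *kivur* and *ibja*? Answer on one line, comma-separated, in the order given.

The alternation tracks the final sound of the stem — -uzu when the stem ends in a consonant (*igop*, *azar*); -wi when the stem ends in a vowel (*izo*, *fewimba*).
Since the final sound of *kivur* is /r/ (a consonant), it takes -uzu, giving *kivuruzu*.
*ibja* — final sound /a/ (a vowel) → -wi → *ibjawi*.

kivuruzu, ibjawi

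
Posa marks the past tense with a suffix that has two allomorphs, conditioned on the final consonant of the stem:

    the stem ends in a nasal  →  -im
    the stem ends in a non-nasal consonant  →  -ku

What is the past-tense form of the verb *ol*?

olku

The final consonant of *ol* is /l/, which is non-nasal, so the suffix is -ku, giving *olku*.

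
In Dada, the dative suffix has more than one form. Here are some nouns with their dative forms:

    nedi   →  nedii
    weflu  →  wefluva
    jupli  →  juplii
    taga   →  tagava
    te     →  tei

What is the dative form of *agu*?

aguva

The suffix is conditioned by the last vowel: -i when the last vowel of the stem is a front vowel (*nedi*, *jupli*, *te*); -va when the last vowel of the stem is a back vowel (*weflu*, *taga*).
*agu*: last vowel = /u/, a back vowel → -va → *aguva*.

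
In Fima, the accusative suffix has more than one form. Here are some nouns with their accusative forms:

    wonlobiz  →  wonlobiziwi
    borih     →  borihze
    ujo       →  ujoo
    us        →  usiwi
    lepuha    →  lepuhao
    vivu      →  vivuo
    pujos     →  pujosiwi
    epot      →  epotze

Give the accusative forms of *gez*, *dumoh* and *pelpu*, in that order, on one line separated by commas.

geziwi, dumohze, pelpuo

The alternation tracks the final sound of the stem — -iwi when the stem ends in a sibilant (*wonlobiz*, *us*, *pujos*); -ze when the stem ends in a non-sibilant consonant (*borih*, *epot*); -o when the stem ends in a vowel (*ujo*, *lepuha*, *vivu*).
Since the final sound of *gez* is /z/ (a sibilant), it takes -iwi, giving *geziwi*.
*dumoh* — final sound /h/ (a non-sibilant consonant) → -ze → *dumohze*.
The final sound of *pelpu* is /u/, which is a vowel, so the suffix is -o, giving *pelpuo*.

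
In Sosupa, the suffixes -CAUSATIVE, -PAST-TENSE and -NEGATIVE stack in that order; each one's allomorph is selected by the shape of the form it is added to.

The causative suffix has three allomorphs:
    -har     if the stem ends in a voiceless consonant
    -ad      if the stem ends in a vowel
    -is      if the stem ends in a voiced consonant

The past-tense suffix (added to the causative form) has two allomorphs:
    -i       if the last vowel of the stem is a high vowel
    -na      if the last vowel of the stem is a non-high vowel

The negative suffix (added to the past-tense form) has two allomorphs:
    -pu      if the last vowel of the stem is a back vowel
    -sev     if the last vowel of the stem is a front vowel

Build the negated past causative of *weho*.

wehoadnapu

*weho*: final sound = /o/, a vowel → -ad → *wehoad*.
The causative form *wehoad* — last vowel /a/ (a non-high vowel) → -na → *wehoadna*.
The past-tense form *wehoadna*: last vowel = /a/, a back vowel → -pu → *wehoadnapu*.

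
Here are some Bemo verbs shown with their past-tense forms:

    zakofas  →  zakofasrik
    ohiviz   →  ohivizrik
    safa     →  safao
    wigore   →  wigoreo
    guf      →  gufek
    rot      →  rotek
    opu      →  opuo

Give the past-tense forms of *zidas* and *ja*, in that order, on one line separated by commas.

zidasrik, jao

Looking at the final sound of each stem: -rik when the stem ends in a sibilant (*zakofas*, *ohiviz*); -ek when the stem ends in a non-sibilant consonant (*guf*, *rot*); -o when the stem ends in a vowel (*safa*, *wigore*, *opu*).
The final sound of *zidas* is /s/, which is a sibilant, so the suffix is -rik, giving *zidasrik*.
The final sound of *ja* is /a/, which is a vowel, so the suffix is -o, giving *jao*.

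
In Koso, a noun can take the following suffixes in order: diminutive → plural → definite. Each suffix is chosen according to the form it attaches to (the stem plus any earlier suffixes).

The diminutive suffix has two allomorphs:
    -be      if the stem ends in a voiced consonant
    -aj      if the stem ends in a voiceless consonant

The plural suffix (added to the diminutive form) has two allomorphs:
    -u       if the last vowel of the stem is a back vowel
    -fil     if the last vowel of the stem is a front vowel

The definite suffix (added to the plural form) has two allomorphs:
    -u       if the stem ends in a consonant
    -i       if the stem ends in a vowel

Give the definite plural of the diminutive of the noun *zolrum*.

*zolrum* — final consonant /m/ (voiced) → -be → *zolrumbe*.
The diminutive form *zolrumbe*: last vowel = /e/, a front vowel → -fil → *zolrumbefil*.
The plural form *zolrumbefil*: final sound = /l/, a consonant → -u → *zolrumbefilu*.

zolrumbefilu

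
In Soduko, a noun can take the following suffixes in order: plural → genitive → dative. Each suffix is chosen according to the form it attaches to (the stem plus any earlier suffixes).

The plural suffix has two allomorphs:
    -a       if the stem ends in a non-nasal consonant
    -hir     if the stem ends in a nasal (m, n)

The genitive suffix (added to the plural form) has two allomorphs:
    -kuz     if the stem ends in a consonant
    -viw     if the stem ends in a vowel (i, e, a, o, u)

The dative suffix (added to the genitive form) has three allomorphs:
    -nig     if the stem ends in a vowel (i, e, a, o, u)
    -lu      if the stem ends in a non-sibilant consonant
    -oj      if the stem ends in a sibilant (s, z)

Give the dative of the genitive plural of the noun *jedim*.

*jedim*: final consonant = /m/, a nasal → -hir → *jedimhir*.
The plural form *jedimhir* — final sound /r/ (a consonant) → -kuz → *jedimhirkuz*.
The final sound of the genitive form *jedimhirkuz* is /z/, which is a sibilant, so the dative suffix is -oj, giving *jedimhirkuzoj*.

jedimhirkuzoj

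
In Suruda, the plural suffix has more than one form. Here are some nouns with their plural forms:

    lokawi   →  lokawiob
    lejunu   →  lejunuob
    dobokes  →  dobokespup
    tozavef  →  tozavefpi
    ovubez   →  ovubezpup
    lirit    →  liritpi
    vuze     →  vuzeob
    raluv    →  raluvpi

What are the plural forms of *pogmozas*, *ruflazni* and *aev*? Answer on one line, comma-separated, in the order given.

The pattern is sibilance of the final sound: -pup when the stem ends in a sibilant (*dobokes*, *ovubez*); -pi when the stem ends in a non-sibilant consonant (*tozavef*, *lirit*, *raluv*); -ob when the stem ends in a vowel (*lokawi*, *lejunu*, *vuze*).
Since the final sound of *pogmozas* is /s/ (a sibilant), it takes -pup, giving *pogmozaspup*.
*ruflazni* — final sound /i/ (a vowel) → -ob → *ruflazniob*.
*aev* — final sound /v/ (a non-sibilant consonant) → -pi → *aevpi*.

pogmozaspup, ruflazniob, aevpi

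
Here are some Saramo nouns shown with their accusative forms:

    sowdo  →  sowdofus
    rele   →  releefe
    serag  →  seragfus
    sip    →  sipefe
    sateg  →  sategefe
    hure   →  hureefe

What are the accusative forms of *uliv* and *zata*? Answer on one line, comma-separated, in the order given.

ulivefe, zatafus

Looking at the last vowel of each stem: -efe when the last vowel of the stem is a front vowel (*rele*, *sip*, *sateg*, *hure*); -fus when the last vowel of the stem is a back vowel (*sowdo*, *serag*).
*uliv* — last vowel /i/ (a front vowel) → -efe → *ulivefe*.
Since the last vowel of *zata* is /a/ (a back vowel), it takes -fus, giving *zatafus*.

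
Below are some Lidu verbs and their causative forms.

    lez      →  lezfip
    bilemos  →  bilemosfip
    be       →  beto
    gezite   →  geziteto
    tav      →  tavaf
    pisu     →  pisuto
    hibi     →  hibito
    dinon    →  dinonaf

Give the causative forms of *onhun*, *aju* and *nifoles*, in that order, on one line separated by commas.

The suffix is conditioned by the final sound: -fip when the stem ends in a sibilant (*lez*, *bilemos*); -af when the stem ends in a non-sibilant consonant (*tav*, *dinon*); -to when the stem ends in a vowel (*be*, *gezite*, *pisu*, *hibi*).
*onhun* — final sound /n/ (a non-sibilant consonant) → -af → *onhunaf*.
*aju* — final sound /u/ (a vowel) → -to → *ajuto*.
*nifoles*: final sound = /s/, a sibilant → -fip → *nifolesfip*.

onhunaf, ajuto, nifolesfip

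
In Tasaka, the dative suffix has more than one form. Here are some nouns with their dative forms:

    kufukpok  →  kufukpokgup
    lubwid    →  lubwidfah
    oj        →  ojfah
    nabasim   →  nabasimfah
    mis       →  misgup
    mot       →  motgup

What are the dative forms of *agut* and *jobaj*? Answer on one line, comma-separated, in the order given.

agutgup, jobajfah

The suffix is conditioned by the final consonant: -gup when the stem ends in a voiceless consonant (*kufukpok*, *mis*, *mot*); -fah when the stem ends in a voiced consonant (*lubwid*, *oj*, *nabasim*).
*agut*: final consonant = /t/, voiceless → -gup → *agutgup*.
*jobaj* — final consonant /j/ (voiced) → -fah → *jobajfah*.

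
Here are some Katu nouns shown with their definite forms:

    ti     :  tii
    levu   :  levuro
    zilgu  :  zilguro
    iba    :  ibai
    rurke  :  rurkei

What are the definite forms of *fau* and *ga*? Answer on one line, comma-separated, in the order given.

fauro, gai

The pattern is rounding harmony: -ro when the last vowel of the stem is a rounded vowel (*levu*, *zilgu*); -i when the last vowel of the stem is an unrounded vowel (*ti*, *iba*, *rurke*).
The last vowel of *fau* is /u/, which is a rounded vowel, so the suffix is -ro, giving *fauro*.
Since the last vowel of *ga* is /a/ (an unrounded vowel), it takes -i, giving *gai*.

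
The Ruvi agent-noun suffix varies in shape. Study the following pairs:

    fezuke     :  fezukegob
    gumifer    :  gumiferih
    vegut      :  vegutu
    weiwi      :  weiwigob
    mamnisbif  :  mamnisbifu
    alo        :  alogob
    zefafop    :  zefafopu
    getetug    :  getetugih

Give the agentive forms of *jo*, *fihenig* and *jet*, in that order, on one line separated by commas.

jogob, fihenigih, jetu

Looking at the final sound of each stem: -u when the stem ends in a voiceless consonant (*vegut*, *mamnisbif*, *zefafop*); -ih when the stem ends in a voiced consonant (*gumifer*, *getetug*); -gob when the stem ends in a vowel (*fezuke*, *weiwi*, *alo*).
Since the final sound of *jo* is /o/ (a vowel), it takes -gob, giving *jogob*.
The final sound of *fihenig* is /g/, which is a voiced consonant, so the suffix is -ih, giving *fihenigih*.
*jet*: final sound = /t/, a voiceless consonant → -u → *jetu*.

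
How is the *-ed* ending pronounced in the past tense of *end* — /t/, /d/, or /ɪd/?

The stem *end* ends in /t/ or /d/.
The -ed suffix is realized as /ɪd/ after /t, d/; as /t/ after other voiceless consonants; and as /d/ after other voiced sounds.
So -ed on *end* is pronounced /ɪd/.

/ɪd/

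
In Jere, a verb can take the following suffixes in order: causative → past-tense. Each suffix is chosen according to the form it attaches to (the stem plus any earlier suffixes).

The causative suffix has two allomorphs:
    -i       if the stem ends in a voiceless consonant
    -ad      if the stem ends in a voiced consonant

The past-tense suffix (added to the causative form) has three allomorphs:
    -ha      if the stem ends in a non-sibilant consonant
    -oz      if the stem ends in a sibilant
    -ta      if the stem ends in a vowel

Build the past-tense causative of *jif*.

jifita

*jif* — final consonant /f/ (voiceless) → -i → *jifi*.
The causative form *jifi* — final sound /i/ (a vowel) → -ta → *jifita*.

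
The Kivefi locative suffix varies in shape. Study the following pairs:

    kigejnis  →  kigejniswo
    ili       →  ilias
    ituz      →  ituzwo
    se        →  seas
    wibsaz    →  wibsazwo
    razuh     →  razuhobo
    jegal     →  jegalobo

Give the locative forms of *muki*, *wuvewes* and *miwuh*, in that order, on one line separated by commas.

The pattern is sibilance of the final sound: -wo when the stem ends in a sibilant (*kigejnis*, *ituz*, *wibsaz*); -obo when the stem ends in a non-sibilant consonant (*razuh*, *jegal*); -as when the stem ends in a vowel (*ili*, *se*).
Since the final sound of *muki* is /i/ (a vowel), it takes -as, giving *mukias*.
Since the final sound of *wuvewes* is /s/ (a sibilant), it takes -wo, giving *wuveweswo*.
*miwuh*: final sound = /h/, a non-sibilant consonant → -obo → *miwuhobo*.

mukias, wuveweswo, miwuhobo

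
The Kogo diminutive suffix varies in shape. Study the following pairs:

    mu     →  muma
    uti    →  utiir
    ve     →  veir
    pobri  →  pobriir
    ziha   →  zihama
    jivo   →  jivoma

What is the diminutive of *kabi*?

kabiir

Looking at the last vowel of each stem: -ir when the last vowel of the stem is a front vowel (*uti*, *ve*, *pobri*); -ma when the last vowel of the stem is a back vowel (*mu*, *ziha*, *jivo*).
*kabi*: last vowel = /i/, a front vowel → -ir → *kabiir*.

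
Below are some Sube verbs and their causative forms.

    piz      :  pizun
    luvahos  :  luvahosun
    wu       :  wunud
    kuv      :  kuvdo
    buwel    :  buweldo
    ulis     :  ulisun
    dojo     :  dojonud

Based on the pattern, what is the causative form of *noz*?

The alternation tracks the final sound of the stem — -un when the stem ends in a sibilant (*piz*, *luvahos*, *ulis*); -do when the stem ends in a non-sibilant consonant (*kuv*, *buwel*); -nud when the stem ends in a vowel (*wu*, *dojo*).
*noz*: final sound = /z/, a sibilant → -un → *nozun*.

nozun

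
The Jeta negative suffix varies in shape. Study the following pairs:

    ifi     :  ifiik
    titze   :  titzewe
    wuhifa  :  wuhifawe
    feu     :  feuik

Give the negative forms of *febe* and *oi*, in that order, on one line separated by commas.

febewe, oiik

Looking at the last vowel of each stem: -ik when the last vowel of the stem is a high vowel (*ifi*, *feu*); -we when the last vowel of the stem is a non-high vowel (*titze*, *wuhifa*).
*febe*: last vowel = /e/, a non-high vowel → -we → *febewe*.
Since the last vowel of *oi* is /i/ (a high vowel), it takes -ik, giving *oiik*.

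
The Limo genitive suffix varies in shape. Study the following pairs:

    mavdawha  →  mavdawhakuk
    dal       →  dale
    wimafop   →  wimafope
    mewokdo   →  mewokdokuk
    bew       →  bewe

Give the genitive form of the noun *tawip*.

tawipe

Looking at the final sound of each stem: -e when the stem ends in a consonant (*dal*, *wimafop*, *bew*); -kuk when the stem ends in a vowel (*mavdawha*, *mewokdo*).
Since the final sound of *tawip* is /p/ (a consonant), it takes -e, giving *tawipe*.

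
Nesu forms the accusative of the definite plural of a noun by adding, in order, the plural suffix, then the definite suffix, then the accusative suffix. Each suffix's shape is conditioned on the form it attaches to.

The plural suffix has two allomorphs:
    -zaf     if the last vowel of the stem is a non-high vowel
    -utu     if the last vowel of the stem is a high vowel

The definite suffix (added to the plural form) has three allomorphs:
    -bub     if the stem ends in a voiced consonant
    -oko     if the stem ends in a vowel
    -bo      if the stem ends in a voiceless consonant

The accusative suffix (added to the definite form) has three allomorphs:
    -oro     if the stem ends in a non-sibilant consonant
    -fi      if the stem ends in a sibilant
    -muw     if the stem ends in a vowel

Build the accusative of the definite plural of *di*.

*di* — last vowel /i/ (a high vowel) → -utu → *diutu*.
The final sound of the plural form *diutu* is /u/, which is a vowel, so the definite suffix is -oko, giving *diutuoko*.
Since the final sound of the definite form *diutuoko* is /o/ (a vowel), it takes -muw, giving *diutuokomuw*.

diutuokomuw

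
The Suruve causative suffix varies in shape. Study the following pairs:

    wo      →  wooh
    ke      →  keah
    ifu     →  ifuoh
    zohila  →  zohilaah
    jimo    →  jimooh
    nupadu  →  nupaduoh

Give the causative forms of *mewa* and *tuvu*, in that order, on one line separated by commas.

The suffix is conditioned by the last vowel: -oh when the last vowel of the stem is a rounded vowel (*wo*, *ifu*, *jimo*, *nupadu*); -ah when the last vowel of the stem is an unrounded vowel (*ke*, *zohila*).
Since the last vowel of *mewa* is /a/ (an unrounded vowel), it takes -ah, giving *mewaah*.
*tuvu*: last vowel = /u/, a rounded vowel → -oh → *tuvuoh*.

mewaah, tuvuoh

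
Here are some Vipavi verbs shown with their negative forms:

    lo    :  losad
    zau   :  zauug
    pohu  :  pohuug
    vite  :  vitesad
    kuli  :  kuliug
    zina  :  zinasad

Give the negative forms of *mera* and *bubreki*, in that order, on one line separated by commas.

The suffix is conditioned by the last vowel: -ug when the last vowel of the stem is a high vowel (*zau*, *pohu*, *kuli*); -sad when the last vowel of the stem is a non-high vowel (*lo*, *vite*, *zina*).
Since the last vowel of *mera* is /a/ (a non-high vowel), it takes -sad, giving *merasad*.
*bubreki*: last vowel = /i/, a high vowel → -ug → *bubrekiug*.

merasad, bubrekiug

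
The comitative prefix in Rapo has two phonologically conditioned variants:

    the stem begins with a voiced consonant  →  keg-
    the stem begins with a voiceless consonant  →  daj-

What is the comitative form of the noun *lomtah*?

keglomtah

The first consonant of *lomtah* is /l/, which is voiced, so the prefix is keg-, giving *keglomtah*.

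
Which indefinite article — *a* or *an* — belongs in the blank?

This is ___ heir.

an

The indefinite article is chosen by the initial *sound* of the following word, not its spelling.
*heir* begins with the sound /ɛ/ (silent h) — a vowel sound.
So the article is *an*: This is an heir.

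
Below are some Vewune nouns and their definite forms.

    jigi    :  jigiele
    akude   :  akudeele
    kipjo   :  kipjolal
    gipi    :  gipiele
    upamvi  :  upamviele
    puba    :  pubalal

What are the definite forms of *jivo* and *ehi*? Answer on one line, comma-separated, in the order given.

jivolal, ehiele

The suffix is conditioned by the last vowel: -ele when the last vowel of the stem is a front vowel (*jigi*, *akude*, *gipi*, *upamvi*); -lal when the last vowel of the stem is a back vowel (*kipjo*, *puba*).
Since the last vowel of *jivo* is /o/ (a back vowel), it takes -lal, giving *jivolal*.
*ehi*: last vowel = /i/, a front vowel → -ele → *ehiele*.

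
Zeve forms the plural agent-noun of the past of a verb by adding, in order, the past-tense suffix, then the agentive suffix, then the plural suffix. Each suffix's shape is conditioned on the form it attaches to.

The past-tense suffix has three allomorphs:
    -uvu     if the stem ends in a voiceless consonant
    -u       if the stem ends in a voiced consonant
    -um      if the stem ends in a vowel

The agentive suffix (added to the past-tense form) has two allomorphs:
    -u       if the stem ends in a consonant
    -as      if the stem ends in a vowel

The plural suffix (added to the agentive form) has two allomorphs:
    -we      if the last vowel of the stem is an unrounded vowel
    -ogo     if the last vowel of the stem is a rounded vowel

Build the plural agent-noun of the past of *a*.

*a* — final sound /a/ (a vowel) → -um → *aum*.
Since the final sound of the past-tense form *aum* is /m/ (a consonant), it takes -u, giving *aumu*.
The agentive form *aumu*: last vowel = /u/, a rounded vowel → -ogo → *aumuogo*.

aumuogo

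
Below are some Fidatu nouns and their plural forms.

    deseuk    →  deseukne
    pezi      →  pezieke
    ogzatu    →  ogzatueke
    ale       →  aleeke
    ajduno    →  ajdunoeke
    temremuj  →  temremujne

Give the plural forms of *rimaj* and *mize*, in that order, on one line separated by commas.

rimajne, mizeeke

Looking at the final sound of each stem: -ne when the stem ends in a consonant (*deseuk*, *temremuj*); -eke when the stem ends in a vowel (*pezi*, *ogzatu*, *ale*, *ajduno*).
*rimaj* — final sound /j/ (a consonant) → -ne → *rimajne*.
The final sound of *mize* is /e/, which is a vowel, so the suffix is -eke, giving *mizeeke*.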